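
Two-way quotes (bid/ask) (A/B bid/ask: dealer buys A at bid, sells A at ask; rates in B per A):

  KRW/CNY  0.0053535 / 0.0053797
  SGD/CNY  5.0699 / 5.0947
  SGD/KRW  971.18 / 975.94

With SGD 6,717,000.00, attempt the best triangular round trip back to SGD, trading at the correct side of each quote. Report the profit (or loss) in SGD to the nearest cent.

Best loop SGD → KRW → CNY → SGD:
SGD 6,717,000.00 × 971.18 (sell SGD at bid) = KRW 6,523,416,060
KRW 6,523,416,060 × 0.0053535 (sell KRW at bid) = CNY 34,923,107.88
CNY 34,923,107.88 ÷ 5.0947 (buy SGD at ask) = SGD 6,854,791.82

Net profit: SGD 137,791.82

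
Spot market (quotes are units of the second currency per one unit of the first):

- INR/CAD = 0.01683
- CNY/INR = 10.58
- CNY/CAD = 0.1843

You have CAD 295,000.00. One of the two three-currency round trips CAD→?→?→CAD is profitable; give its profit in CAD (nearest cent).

Profit: CAD 10,335.69

Profitable loop is CAD → INR → CNY → CAD:
CAD 295,000.00 ÷ 0.01683 = INR 17,528,223.41
INR 17,528,223.41 ÷ 10.58 = CNY 1,656,731.89
CNY 1,656,731.89 × 0.1843 = CAD 305,335.69
Profit = CAD 305,335.69 − CAD 295,000.00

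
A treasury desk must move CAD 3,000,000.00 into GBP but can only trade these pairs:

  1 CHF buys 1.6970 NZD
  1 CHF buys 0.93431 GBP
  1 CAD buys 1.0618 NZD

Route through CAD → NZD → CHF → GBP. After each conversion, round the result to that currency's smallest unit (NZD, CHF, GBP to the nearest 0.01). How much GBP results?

CAD 3,000,000.00 × 1.0618 = NZD 3,185,400.00
NZD 3,185,400.00 ÷ 1.6970 = CHF 1,877,077.20
CHF 1,877,077.20 × 0.93431 = GBP 1,753,772.00

GBP 1,753,772.00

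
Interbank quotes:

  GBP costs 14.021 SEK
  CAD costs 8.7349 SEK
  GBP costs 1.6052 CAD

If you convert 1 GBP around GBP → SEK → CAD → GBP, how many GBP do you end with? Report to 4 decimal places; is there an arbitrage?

1.0000 (no arbitrage)

Around GBP → SEK → CAD → GBP: 1 × 14.021 ÷ 8.7349 ÷ 1.6052 = 0.999981
Product ≈ 1 (deviation 0.002%, within rounding noise).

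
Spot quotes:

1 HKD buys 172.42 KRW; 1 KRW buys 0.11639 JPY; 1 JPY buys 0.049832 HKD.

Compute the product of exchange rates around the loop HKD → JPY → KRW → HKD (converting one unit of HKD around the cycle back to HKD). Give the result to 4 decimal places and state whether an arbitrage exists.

Around HKD → JPY → KRW → HKD: 1 ÷ 0.049832 ÷ 0.11639 ÷ 172.42 = 0.999973
Product ≈ 1 (deviation 0.003%, within rounding noise).

1.0000 (no arbitrage)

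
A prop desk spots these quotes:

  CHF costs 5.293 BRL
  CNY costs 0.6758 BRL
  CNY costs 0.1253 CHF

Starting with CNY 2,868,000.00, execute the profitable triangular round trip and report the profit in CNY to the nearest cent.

Profit: CNY 54,431.70

Profitable loop is CNY → BRL → CHF → CNY:
CNY 2,868,000.00 × 0.6758 = BRL 1,938,194.40
BRL 1,938,194.40 ÷ 5.293 = CHF 366,180.69
CHF 366,180.69 ÷ 0.1253 = CNY 2,922,431.70
Profit = CNY 2,922,431.70 − CNY 2,868,000.00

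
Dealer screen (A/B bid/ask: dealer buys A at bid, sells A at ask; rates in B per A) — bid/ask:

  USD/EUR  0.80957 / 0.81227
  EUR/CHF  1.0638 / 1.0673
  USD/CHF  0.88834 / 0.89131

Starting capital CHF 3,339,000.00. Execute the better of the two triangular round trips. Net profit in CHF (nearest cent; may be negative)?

Net profit: CHF 82,438.31

Best loop CHF → EUR → USD → CHF:
CHF 3,339,000.00 ÷ 1.0673 (buy EUR at ask) = EUR 3,128,454.98
EUR 3,128,454.98 ÷ 0.81227 (buy USD at ask) = USD 3,851,496.40
USD 3,851,496.40 × 0.88834 (sell USD at bid) = CHF 3,421,438.31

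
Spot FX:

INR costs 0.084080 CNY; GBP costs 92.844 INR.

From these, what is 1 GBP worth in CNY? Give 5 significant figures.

1 GBP × 92.844 = 92.844 INR
92.844 INR × 0.084080 = 7.80632 CNY

GBP/CNY = 7.8063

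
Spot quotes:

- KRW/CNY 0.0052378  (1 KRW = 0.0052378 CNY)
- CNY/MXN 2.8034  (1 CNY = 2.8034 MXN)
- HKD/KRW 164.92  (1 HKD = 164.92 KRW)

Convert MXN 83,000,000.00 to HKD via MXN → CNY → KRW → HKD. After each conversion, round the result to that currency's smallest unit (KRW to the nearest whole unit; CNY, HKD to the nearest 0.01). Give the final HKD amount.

MXN 83,000,000.00 ÷ 2.8034 = CNY 29,606,905.90
CNY 29,606,905.90 ÷ 0.0052378 = KRW 5,652,546,088
KRW 5,652,546,088 ÷ 164.92 = HKD 34,274,473.01

HKD 34,274,473.01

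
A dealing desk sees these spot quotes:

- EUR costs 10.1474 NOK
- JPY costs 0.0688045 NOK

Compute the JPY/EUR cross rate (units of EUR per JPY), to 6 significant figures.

1 JPY × 0.0688045 = 0.0688045 NOK
0.0688045 NOK ÷ 10.1474 = 0.00678051 EUR

JPY/EUR = 0.00678051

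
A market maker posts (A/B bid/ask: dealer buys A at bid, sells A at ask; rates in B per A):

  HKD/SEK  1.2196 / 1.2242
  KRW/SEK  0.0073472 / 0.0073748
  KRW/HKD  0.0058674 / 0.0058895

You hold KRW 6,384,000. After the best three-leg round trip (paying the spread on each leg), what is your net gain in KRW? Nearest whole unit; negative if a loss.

Net profit: KRW 121,549

Best loop KRW → SEK → HKD → KRW:
KRW 6,384,000 × 0.0073472 (sell KRW at bid) = SEK 46,904.52
SEK 46,904.52 ÷ 1.2242 (buy HKD at ask) = HKD 38,314.43
HKD 38,314.43 ÷ 0.0058895 (buy KRW at ask) = KRW 6,505,549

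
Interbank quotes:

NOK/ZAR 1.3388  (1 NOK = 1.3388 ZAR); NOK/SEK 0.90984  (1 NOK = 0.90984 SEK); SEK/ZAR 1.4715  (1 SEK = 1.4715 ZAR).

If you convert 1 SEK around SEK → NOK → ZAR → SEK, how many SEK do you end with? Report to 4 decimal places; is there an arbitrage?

1.0000 (no arbitrage)

Around SEK → NOK → ZAR → SEK: 1 ÷ 0.90984 × 1.3388 ÷ 1.4715 = 0.999978
Product ≈ 1 (deviation 0.002%, within rounding noise).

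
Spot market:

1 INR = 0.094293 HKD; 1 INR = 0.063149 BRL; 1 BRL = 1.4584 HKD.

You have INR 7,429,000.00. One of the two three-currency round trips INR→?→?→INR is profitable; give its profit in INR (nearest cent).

Profitable loop is INR → HKD → BRL → INR:
INR 7,429,000.00 × 0.094293 = HKD 700,502.70
HKD 700,502.70 ÷ 1.4584 = BRL 480,322.75
BRL 480,322.75 ÷ 0.063149 = INR 7,606,181.39
Profit = INR 7,606,181.39 − INR 7,429,000.00

Profit: INR 177,181.39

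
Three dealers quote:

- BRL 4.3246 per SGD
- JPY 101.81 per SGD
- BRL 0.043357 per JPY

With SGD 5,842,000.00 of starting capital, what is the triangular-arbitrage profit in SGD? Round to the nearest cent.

Profitable loop is SGD → JPY → BRL → SGD:
SGD 5,842,000.00 × 101.81 = JPY 594,774,020
JPY 594,774,020 × 0.043357 = BRL 25,787,617.19
BRL 25,787,617.19 ÷ 4.3246 = SGD 5,963,006.33
Profit = SGD 5,963,006.33 − SGD 5,842,000.00

Profit: SGD 121,006.33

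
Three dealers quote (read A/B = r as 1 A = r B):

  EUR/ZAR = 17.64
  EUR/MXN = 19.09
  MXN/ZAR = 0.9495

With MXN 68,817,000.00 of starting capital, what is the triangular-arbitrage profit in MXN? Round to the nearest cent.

Profit: MXN 1,895,803.02

Profitable loop is MXN → ZAR → EUR → MXN:
MXN 68,817,000.00 × 0.9495 = ZAR 65,341,741.50
ZAR 65,341,741.50 ÷ 17.64 = EUR 3,704,180.36
EUR 3,704,180.36 × 19.09 = MXN 70,712,803.02
Profit = MXN 70,712,803.02 − MXN 68,817,000.00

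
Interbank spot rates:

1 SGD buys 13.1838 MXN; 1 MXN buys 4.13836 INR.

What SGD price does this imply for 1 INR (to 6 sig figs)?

1 INR ÷ 4.13836 = 0.241642 MXN
0.241642 MXN ÷ 13.1838 = 0.0183287 SGD

INR/SGD = 0.0183287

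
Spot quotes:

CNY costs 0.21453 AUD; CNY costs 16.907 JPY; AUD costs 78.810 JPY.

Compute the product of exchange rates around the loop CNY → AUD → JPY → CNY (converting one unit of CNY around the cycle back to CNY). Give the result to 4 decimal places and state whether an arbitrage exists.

1.0000 (no arbitrage)

Around CNY → AUD → JPY → CNY: 1 × 0.21453 × 78.810 ÷ 16.907 = 1.000006
Product ≈ 1 (deviation 0.001%, within rounding noise).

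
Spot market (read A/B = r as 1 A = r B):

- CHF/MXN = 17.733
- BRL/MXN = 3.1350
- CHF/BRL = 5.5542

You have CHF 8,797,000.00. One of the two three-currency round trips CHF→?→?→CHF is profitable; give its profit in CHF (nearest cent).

Profit: CHF 161,963.08

Profitable loop is CHF → MXN → BRL → CHF:
CHF 8,797,000.00 × 17.733 = MXN 155,997,201.00
MXN 155,997,201.00 ÷ 3.1350 = BRL 49,759,872.73
BRL 49,759,872.73 ÷ 5.5542 = CHF 8,958,963.08
Profit = CHF 8,958,963.08 − CHF 8,797,000.00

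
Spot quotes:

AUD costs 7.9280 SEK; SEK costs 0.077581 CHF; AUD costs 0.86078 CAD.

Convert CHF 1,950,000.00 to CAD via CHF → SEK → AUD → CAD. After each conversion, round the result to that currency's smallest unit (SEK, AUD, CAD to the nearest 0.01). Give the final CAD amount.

CHF 1,950,000.00 ÷ 0.077581 = SEK 25,135,020.17
SEK 25,135,020.17 ÷ 7.9280 = AUD 3,170,411.22
AUD 3,170,411.22 × 0.86078 = CAD 2,729,026.57

CAD 2,729,026.57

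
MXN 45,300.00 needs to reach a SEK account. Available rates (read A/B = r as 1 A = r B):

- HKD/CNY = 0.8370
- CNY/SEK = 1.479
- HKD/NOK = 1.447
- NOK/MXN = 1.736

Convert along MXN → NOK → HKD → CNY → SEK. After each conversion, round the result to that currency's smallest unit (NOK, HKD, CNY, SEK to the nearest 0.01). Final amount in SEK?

SEK 22,324.09

MXN 45,300.00 ÷ 1.736 = NOK 26,094.47
NOK 26,094.47 ÷ 1.447 = HKD 18,033.50
HKD 18,033.50 × 0.8370 = CNY 15,094.04
CNY 15,094.04 × 1.479 = SEK 22,324.09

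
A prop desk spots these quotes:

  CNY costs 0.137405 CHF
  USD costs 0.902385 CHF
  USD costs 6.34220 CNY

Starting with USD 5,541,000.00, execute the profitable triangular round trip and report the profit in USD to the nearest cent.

Profitable loop is USD → CHF → CNY → USD:
USD 5,541,000.00 × 0.902385 = CHF 5,000,115.29
CHF 5,000,115.29 ÷ 0.137405 = CNY 36,389,616.72
CNY 36,389,616.72 ÷ 6.34220 = USD 5,737,696.18
Profit = USD 5,737,696.18 − USD 5,541,000.00

Profit: USD 196,696.18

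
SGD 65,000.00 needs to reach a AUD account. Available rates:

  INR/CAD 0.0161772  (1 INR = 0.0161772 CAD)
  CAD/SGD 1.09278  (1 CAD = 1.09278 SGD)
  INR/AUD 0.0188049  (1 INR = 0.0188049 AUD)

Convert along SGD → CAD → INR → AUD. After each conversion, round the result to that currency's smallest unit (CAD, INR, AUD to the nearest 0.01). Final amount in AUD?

SGD 65,000.00 ÷ 1.09278 = CAD 59,481.32
CAD 59,481.32 ÷ 0.0161772 = INR 3,676,861.26
INR 3,676,861.26 × 0.0188049 = AUD 69,143.01

AUD 69,143.01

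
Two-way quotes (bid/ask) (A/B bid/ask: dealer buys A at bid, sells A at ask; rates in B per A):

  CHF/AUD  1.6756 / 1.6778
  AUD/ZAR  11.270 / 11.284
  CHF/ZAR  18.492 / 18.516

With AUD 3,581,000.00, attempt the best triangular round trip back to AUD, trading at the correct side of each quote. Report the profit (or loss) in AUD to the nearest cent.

Net profit: AUD 71,173.63

Best loop AUD → ZAR → CHF → AUD:
AUD 3,581,000.00 × 11.270 (sell AUD at bid) = ZAR 40,357,870.00
ZAR 40,357,870.00 ÷ 18.516 (buy CHF at ask) = CHF 2,179,621.41
CHF 2,179,621.41 × 1.6756 (sell CHF at bid) = AUD 3,652,173.63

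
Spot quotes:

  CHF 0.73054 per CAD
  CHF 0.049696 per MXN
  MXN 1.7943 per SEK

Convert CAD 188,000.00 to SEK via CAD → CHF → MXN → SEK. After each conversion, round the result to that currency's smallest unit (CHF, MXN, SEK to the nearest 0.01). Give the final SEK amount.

SEK 1,540,229.22

CAD 188,000.00 × 0.73054 = CHF 137,341.52
CHF 137,341.52 ÷ 0.049696 = MXN 2,763,633.29
MXN 2,763,633.29 ÷ 1.7943 = SEK 1,540,229.22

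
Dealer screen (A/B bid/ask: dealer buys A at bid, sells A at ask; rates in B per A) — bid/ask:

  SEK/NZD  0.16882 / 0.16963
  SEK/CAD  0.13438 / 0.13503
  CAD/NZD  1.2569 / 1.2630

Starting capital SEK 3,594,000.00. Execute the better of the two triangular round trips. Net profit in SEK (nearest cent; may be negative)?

Best loop SEK → CAD → NZD → SEK:
SEK 3,594,000.00 × 0.13438 (sell SEK at bid) = CAD 482,961.72
CAD 482,961.72 × 1.2569 (sell CAD at bid) = NZD 607,034.59
NZD 607,034.59 ÷ 0.16963 (buy SEK at ask) = SEK 3,578,580.36

Net result: SEK -15,419.64 (no profitable arbitrage after spreads)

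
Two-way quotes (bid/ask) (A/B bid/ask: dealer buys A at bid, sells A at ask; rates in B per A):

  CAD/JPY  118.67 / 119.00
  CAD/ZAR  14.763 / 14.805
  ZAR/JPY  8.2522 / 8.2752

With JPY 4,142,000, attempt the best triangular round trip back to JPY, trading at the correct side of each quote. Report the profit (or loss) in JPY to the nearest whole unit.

Net profit: JPY 98,407

Best loop JPY → CAD → ZAR → JPY:
JPY 4,142,000 ÷ 119.00 (buy CAD at ask) = CAD 34,806.72
CAD 34,806.72 × 14.763 (sell CAD at bid) = ZAR 513,851.65
ZAR 513,851.65 × 8.2522 (sell ZAR at bid) = JPY 4,240,407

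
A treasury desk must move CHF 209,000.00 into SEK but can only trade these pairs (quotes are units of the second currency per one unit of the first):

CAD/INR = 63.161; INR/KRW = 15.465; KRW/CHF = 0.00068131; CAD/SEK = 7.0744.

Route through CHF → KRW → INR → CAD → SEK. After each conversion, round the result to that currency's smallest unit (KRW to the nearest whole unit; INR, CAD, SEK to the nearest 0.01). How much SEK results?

CHF 209,000.00 ÷ 0.00068131 = KRW 306,761,973
KRW 306,761,973 ÷ 15.465 = INR 19,835,885.74
INR 19,835,885.74 ÷ 63.161 = CAD 314,052.75
CAD 314,052.75 × 7.0744 = SEK 2,221,734.77

SEK 2,221,734.77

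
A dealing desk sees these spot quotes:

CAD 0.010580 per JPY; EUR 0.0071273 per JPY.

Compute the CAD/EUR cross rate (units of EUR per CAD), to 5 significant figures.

CAD/EUR = 0.67366

1 CAD ÷ 0.010580 = 94.518 JPY
94.518 JPY × 0.0071273 = 0.673658 EUR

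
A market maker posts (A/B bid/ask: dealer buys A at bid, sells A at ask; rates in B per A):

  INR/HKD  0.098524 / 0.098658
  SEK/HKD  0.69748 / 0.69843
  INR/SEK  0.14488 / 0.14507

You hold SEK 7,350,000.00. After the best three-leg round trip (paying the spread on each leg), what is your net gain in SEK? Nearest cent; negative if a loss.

Best loop SEK → HKD → INR → SEK:
SEK 7,350,000.00 × 0.69748 (sell SEK at bid) = HKD 5,126,478.00
HKD 5,126,478.00 ÷ 0.098658 (buy INR at ask) = INR 51,962,111.54
INR 51,962,111.54 × 0.14488 (sell INR at bid) = SEK 7,528,270.72

Net profit: SEK 178,270.72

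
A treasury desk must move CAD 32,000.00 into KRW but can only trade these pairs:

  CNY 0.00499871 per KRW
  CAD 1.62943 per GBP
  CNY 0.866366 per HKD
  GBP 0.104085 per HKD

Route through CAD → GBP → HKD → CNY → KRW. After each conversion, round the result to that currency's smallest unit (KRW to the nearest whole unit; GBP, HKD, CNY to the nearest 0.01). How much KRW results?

CAD 32,000.00 ÷ 1.62943 = GBP 19,638.77
GBP 19,638.77 ÷ 0.104085 = HKD 188,680.12
HKD 188,680.12 × 0.866366 = CNY 163,466.04
CNY 163,466.04 ÷ 0.00499871 = KRW 32,701,645

KRW 32,701,645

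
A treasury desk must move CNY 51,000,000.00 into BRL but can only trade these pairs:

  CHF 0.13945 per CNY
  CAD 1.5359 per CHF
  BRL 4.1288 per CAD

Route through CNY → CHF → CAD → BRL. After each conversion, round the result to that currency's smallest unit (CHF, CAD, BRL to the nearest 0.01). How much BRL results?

BRL 45,099,889.87

CNY 51,000,000.00 × 0.13945 = CHF 7,111,950.00
CHF 7,111,950.00 × 1.5359 = CAD 10,923,244.01
CAD 10,923,244.01 × 4.1288 = BRL 45,099,889.87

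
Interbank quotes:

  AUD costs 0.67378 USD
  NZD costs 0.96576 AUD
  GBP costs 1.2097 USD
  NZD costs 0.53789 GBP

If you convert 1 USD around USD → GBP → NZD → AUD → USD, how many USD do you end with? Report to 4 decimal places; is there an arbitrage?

Around USD → GBP → NZD → AUD → USD: 1 ÷ 1.2097 ÷ 0.53789 × 0.96576 × 0.67378 = 1.000037
Product ≈ 1 (deviation 0.004%, within rounding noise).

1.0000 (no arbitrage)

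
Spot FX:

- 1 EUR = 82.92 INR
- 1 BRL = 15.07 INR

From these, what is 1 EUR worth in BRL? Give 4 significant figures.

1 EUR × 82.92 = 82.92 INR
82.92 INR ÷ 15.07 = 5.50232 BRL

EUR/BRL = 5.502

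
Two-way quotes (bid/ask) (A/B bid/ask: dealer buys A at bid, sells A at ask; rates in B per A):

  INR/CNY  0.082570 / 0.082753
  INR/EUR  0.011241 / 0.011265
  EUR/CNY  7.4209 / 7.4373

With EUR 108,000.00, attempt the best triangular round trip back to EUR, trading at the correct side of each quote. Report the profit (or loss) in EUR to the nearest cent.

Best loop EUR → CNY → INR → EUR:
EUR 108,000.00 × 7.4209 (sell EUR at bid) = CNY 801,457.20
CNY 801,457.20 ÷ 0.082753 (buy INR at ask) = INR 9,684,932.27
INR 9,684,932.27 × 0.011241 (sell INR at bid) = EUR 108,868.32

Net profit: EUR 868.32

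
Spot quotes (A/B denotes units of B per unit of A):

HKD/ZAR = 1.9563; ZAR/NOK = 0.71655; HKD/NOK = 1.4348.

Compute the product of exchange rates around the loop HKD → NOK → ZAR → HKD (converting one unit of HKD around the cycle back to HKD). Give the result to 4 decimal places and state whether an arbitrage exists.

1.0236 (arbitrage exists)

Around HKD → NOK → ZAR → HKD: 1 × 1.4348 ÷ 0.71655 ÷ 1.9563 = 1.023551
Product > 1; profitable direction is HKD → NOK → ZAR → HKD.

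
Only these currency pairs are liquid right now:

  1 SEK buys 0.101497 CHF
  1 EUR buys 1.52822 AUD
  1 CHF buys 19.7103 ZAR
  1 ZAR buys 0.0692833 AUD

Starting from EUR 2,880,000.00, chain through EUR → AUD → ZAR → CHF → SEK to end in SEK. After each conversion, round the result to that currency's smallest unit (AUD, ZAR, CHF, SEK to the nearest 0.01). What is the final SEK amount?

SEK 31,754,359.83

EUR 2,880,000.00 × 1.52822 = AUD 4,401,273.60
AUD 4,401,273.60 ÷ 0.0692833 = ZAR 63,525,750.07
ZAR 63,525,750.07 ÷ 19.7103 = CHF 3,222,972.26
CHF 3,222,972.26 ÷ 0.101497 = SEK 31,754,359.83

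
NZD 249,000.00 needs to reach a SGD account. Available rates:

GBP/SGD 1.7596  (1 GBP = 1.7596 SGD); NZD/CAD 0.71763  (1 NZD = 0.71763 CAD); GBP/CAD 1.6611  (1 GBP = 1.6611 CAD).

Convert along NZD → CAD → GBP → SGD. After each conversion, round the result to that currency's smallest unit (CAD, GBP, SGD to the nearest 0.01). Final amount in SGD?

SGD 189,285.84

NZD 249,000.00 × 0.71763 = CAD 178,689.87
CAD 178,689.87 ÷ 1.6611 = GBP 107,573.22
GBP 107,573.22 × 1.7596 = SGD 189,285.84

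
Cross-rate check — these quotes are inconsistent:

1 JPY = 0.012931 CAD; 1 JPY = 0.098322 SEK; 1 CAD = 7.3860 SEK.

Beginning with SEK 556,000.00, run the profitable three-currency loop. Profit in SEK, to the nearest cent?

Profitable loop is SEK → CAD → JPY → SEK:
SEK 556,000.00 ÷ 7.3860 = CAD 75,277.55
CAD 75,277.55 ÷ 0.012931 = JPY 5,821,480
JPY 5,821,480 × 0.098322 = SEK 572,379.51
Profit = SEK 572,379.51 − SEK 556,000.00

Profit: SEK 16,379.51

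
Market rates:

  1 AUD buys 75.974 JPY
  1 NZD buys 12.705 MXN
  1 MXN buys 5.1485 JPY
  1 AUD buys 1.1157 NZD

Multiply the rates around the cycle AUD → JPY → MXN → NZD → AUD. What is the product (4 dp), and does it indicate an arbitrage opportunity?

1.0410 (arbitrage exists)

Around AUD → JPY → MXN → NZD → AUD: 1 × 75.974 ÷ 5.1485 ÷ 12.705 ÷ 1.1157 = 1.041027
Product > 1; profitable direction is AUD → JPY → MXN → NZD → AUD.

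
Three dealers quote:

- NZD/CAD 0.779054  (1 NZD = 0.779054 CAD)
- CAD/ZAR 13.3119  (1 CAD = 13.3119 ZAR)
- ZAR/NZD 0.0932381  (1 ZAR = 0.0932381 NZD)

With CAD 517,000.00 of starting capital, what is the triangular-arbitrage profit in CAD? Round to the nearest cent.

Profit: CAD 17,674.56

Profitable loop is CAD → NZD → ZAR → CAD:
CAD 517,000.00 ÷ 0.779054 = NZD 663,625.37
NZD 663,625.37 ÷ 0.0932381 = ZAR 7,117,534.26
ZAR 7,117,534.26 ÷ 13.3119 = CAD 534,674.56
Profit = CAD 534,674.56 − CAD 517,000.00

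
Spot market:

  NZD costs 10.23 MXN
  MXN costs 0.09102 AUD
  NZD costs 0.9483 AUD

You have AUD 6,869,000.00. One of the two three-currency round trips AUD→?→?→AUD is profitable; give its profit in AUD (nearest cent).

Profitable loop is AUD → MXN → NZD → AUD:
AUD 6,869,000.00 ÷ 0.09102 = MXN 75,466,930.34
MXN 75,466,930.34 ÷ 10.23 = NZD 7,377,021.54
NZD 7,377,021.54 × 0.9483 = AUD 6,995,629.53
Profit = AUD 6,995,629.53 − AUD 6,869,000.00

Profit: AUD 126,629.53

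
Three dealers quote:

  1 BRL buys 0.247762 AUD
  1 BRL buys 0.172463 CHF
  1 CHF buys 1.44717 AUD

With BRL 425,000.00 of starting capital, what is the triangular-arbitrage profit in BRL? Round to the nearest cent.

Profit: BRL 3,124.14

Profitable loop is BRL → CHF → AUD → BRL:
BRL 425,000.00 × 0.172463 = CHF 73,296.78
CHF 73,296.78 × 1.44717 = AUD 106,072.89
AUD 106,072.89 ÷ 0.247762 = BRL 428,124.14
Profit = BRL 428,124.14 − BRL 425,000.00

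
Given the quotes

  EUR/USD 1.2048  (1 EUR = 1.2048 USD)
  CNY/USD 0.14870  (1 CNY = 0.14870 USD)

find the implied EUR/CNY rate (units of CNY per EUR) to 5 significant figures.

EUR/CNY = 8.1022

1 EUR × 1.2048 = 1.2048 USD
1.2048 USD ÷ 0.14870 = 8.10222 CNY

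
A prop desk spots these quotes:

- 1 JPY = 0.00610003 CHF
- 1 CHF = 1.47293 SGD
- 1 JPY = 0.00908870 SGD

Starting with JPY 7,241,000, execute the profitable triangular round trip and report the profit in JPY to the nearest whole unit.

Profitable loop is JPY → SGD → CHF → JPY:
JPY 7,241,000 × 0.00908870 = SGD 65,811.28
SGD 65,811.28 ÷ 1.47293 = CHF 44,680.52
CHF 44,680.52 ÷ 0.00610003 = JPY 7,324,639
Profit = JPY 7,324,639 − JPY 7,241,000

Profit: JPY 83,639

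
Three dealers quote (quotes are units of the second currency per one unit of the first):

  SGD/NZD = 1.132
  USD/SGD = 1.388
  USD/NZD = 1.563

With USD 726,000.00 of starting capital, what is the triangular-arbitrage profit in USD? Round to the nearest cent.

Profit: USD 3,816.26

Profitable loop is USD → SGD → NZD → USD:
USD 726,000.00 × 1.388 = SGD 1,007,688.00
SGD 1,007,688.00 × 1.132 = NZD 1,140,702.82
NZD 1,140,702.82 ÷ 1.563 = USD 729,816.26
Profit = USD 729,816.26 − USD 726,000.00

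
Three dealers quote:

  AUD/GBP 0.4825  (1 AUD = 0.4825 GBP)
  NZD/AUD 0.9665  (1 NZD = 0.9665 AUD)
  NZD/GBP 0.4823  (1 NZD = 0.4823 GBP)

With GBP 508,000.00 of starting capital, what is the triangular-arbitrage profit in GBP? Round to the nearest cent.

Profitable loop is GBP → AUD → NZD → GBP:
GBP 508,000.00 ÷ 0.4825 = AUD 1,052,849.74
AUD 1,052,849.74 ÷ 0.9665 = NZD 1,089,342.72
NZD 1,089,342.72 × 0.4823 = GBP 525,389.99
Profit = GBP 525,389.99 − GBP 508,000.00

Profit: GBP 17,389.99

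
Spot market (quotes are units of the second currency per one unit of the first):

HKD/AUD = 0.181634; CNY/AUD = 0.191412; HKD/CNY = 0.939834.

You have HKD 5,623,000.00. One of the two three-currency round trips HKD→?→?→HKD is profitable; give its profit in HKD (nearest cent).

Profitable loop is HKD → AUD → CNY → HKD:
HKD 5,623,000.00 × 0.181634 = AUD 1,021,327.98
AUD 1,021,327.98 ÷ 0.191412 = CNY 5,335,757.33
CNY 5,335,757.33 ÷ 0.939834 = HKD 5,677,340.18
Profit = HKD 5,677,340.18 − HKD 5,623,000.00

Profit: HKD 54,340.18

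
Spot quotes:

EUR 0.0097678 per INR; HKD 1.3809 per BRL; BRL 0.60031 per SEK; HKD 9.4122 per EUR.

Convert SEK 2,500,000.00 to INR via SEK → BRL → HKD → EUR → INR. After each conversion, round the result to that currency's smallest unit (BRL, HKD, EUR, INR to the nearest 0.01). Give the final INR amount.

SEK 2,500,000.00 × 0.60031 = BRL 1,500,775.00
BRL 1,500,775.00 × 1.3809 = HKD 2,072,420.20
HKD 2,072,420.20 ÷ 9.4122 = EUR 220,184.46
EUR 220,184.46 ÷ 0.0097678 = INR 22,541,868.18

INR 22,541,868.18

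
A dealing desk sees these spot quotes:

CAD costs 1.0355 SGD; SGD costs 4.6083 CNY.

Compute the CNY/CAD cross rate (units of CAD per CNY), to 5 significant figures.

CNY/CAD = 0.20956

1 CNY ÷ 4.6083 = 0.217 SGD
0.217 SGD ÷ 1.0355 = 0.20956 CAD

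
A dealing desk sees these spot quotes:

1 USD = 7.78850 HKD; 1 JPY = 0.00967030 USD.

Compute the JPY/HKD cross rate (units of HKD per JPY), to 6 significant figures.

1 JPY × 0.00967030 = 0.0096703 USD
0.0096703 USD × 7.78850 = 0.0753171 HKD

JPY/HKD = 0.0753171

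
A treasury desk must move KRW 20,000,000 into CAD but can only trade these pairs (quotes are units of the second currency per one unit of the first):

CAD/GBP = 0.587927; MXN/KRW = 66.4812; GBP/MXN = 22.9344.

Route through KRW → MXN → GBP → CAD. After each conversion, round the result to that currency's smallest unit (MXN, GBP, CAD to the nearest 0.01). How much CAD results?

CAD 22,311.07

KRW 20,000,000 ÷ 66.4812 = MXN 300,836.93
MXN 300,836.93 ÷ 22.9344 = GBP 13,117.28
GBP 13,117.28 ÷ 0.587927 = CAD 22,311.07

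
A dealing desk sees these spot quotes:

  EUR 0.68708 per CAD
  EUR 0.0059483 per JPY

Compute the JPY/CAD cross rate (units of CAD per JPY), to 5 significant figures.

1 JPY × 0.0059483 = 0.0059483 EUR
0.0059483 EUR ÷ 0.68708 = 0.00865736 CAD

JPY/CAD = 0.0086574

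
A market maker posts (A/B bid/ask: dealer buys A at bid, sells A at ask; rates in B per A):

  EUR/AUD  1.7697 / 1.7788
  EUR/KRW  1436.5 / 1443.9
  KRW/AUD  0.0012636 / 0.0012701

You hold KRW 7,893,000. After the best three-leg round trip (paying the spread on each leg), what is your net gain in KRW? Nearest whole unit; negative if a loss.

Best loop KRW → AUD → EUR → KRW:
KRW 7,893,000 × 0.0012636 (sell KRW at bid) = AUD 9,973.59
AUD 9,973.59 ÷ 1.7788 (buy EUR at ask) = EUR 5,606.92
EUR 5,606.92 × 1436.5 (sell EUR at bid) = KRW 8,054,345

Net profit: KRW 161,345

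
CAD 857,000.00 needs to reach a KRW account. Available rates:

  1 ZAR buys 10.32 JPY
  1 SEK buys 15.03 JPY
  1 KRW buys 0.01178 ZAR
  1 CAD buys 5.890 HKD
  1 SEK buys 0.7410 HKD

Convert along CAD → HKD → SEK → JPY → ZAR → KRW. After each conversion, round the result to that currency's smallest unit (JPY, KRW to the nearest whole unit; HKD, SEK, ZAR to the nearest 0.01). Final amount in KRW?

CAD 857,000.00 × 5.890 = HKD 5,047,730.00
HKD 5,047,730.00 ÷ 0.7410 = SEK 6,812,051.28
SEK 6,812,051.28 × 15.03 = JPY 102,385,131
JPY 102,385,131 ÷ 10.32 = ZAR 9,921,039.83
ZAR 9,921,039.83 ÷ 0.01178 = KRW 842,193,534

KRW 842,193,534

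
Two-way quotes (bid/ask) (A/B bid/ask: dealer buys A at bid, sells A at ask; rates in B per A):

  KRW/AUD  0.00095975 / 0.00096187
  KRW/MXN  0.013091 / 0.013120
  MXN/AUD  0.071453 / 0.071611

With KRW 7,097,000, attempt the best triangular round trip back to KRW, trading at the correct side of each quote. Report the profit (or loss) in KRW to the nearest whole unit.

Best loop KRW → AUD → MXN → KRW:
KRW 7,097,000 × 0.00095975 (sell KRW at bid) = AUD 6,811.35
AUD 6,811.35 ÷ 0.071611 (buy MXN at ask) = MXN 95,115.91
MXN 95,115.91 ÷ 0.013120 (buy KRW at ask) = KRW 7,249,689

Net profit: KRW 152,689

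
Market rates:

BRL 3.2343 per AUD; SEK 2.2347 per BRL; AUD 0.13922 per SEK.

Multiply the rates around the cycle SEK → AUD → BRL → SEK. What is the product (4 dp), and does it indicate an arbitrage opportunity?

Around SEK → AUD → BRL → SEK: 1 × 0.13922 × 3.2343 × 2.2347 = 1.006239
Product > 1; profitable direction is SEK → AUD → BRL → SEK.

1.0062 (arbitrage exists)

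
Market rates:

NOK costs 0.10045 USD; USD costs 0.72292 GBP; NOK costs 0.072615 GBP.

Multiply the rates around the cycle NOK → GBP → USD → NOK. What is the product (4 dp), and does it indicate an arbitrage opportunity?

1.0000 (no arbitrage)

Around NOK → GBP → USD → NOK: 1 × 0.072615 ÷ 0.72292 ÷ 0.10045 = 0.999968
Product ≈ 1 (deviation 0.003%, within rounding noise).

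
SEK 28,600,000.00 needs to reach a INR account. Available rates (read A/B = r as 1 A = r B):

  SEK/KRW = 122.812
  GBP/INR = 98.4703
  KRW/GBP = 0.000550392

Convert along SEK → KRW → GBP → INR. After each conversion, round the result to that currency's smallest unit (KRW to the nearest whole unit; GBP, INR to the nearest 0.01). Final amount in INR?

INR 190,363,732.23

SEK 28,600,000.00 × 122.812 = KRW 3,512,423,200
KRW 3,512,423,200 × 0.000550392 = GBP 1,933,209.63
GBP 1,933,209.63 × 98.4703 = INR 190,363,732.23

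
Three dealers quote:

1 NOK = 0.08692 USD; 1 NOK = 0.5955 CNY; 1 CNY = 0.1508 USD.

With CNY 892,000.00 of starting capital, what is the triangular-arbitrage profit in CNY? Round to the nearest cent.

Profitable loop is CNY → USD → NOK → CNY:
CNY 892,000.00 × 0.1508 = USD 134,513.60
USD 134,513.60 ÷ 0.08692 = NOK 1,547,556.37
NOK 1,547,556.37 × 0.5955 = CNY 921,569.82
Profit = CNY 921,569.82 − CNY 892,000.00

Profit: CNY 29,569.82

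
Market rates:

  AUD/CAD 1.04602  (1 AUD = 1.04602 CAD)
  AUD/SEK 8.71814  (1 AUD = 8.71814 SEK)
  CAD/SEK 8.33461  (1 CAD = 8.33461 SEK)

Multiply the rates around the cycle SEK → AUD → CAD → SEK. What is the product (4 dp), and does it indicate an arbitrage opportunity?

1.0000 (no arbitrage)

Around SEK → AUD → CAD → SEK: 1 ÷ 8.71814 × 1.04602 × 8.33461 = 1.000003
Product ≈ 1 (deviation 0.000%, within rounding noise).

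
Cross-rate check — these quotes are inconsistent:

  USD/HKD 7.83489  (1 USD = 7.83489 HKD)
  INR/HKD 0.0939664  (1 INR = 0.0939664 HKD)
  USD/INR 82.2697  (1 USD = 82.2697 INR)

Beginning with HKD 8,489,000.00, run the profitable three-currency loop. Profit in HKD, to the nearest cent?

Profit: HKD 114,535.10

Profitable loop is HKD → INR → USD → HKD:
HKD 8,489,000.00 ÷ 0.0939664 = INR 90,340,802.67
INR 90,340,802.67 ÷ 82.2697 = USD 1,098,105.41
USD 1,098,105.41 × 7.83489 = HKD 8,603,535.10
Profit = HKD 8,603,535.10 − HKD 8,489,000.00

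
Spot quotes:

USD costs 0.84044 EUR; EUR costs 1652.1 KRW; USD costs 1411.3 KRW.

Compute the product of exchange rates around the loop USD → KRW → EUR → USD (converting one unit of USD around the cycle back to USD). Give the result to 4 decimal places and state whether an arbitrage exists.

Around USD → KRW → EUR → USD: 1 × 1411.3 ÷ 1652.1 ÷ 0.84044 = 1.016427
Product > 1; profitable direction is USD → KRW → EUR → USD.

1.0164 (arbitrage exists)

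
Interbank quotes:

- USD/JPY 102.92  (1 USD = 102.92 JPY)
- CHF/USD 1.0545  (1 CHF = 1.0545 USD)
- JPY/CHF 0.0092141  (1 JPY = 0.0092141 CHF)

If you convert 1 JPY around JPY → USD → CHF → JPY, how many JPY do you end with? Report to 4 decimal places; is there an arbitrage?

Around JPY → USD → CHF → JPY: 1 ÷ 102.92 ÷ 1.0545 ÷ 0.0092141 = 1.000002
Product ≈ 1 (deviation 0.000%, within rounding noise).

1.0000 (no arbitrage)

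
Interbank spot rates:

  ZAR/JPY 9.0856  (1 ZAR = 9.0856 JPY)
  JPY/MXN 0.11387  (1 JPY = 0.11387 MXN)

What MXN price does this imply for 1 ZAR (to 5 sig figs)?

1 ZAR × 9.0856 = 9.0856 JPY
9.0856 JPY × 0.11387 = 1.03458 MXN

ZAR/MXN = 1.0346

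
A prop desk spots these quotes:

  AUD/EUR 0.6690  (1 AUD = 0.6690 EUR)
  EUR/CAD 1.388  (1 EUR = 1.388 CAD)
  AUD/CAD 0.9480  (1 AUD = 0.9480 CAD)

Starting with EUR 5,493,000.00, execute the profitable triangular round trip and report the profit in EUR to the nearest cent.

Profitable loop is EUR → AUD → CAD → EUR:
EUR 5,493,000.00 ÷ 0.6690 = AUD 8,210,762.33
AUD 8,210,762.33 × 0.9480 = CAD 7,783,802.69
CAD 7,783,802.69 ÷ 1.388 = EUR 5,607,927.01
Profit = EUR 5,607,927.01 − EUR 5,493,000.00

Profit: EUR 114,927.01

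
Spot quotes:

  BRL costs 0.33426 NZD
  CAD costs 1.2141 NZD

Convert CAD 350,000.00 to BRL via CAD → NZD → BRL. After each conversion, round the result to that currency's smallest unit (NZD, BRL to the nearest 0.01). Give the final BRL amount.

CAD 350,000.00 × 1.2141 = NZD 424,935.00
NZD 424,935.00 ÷ 0.33426 = BRL 1,271,270.87

BRL 1,271,270.87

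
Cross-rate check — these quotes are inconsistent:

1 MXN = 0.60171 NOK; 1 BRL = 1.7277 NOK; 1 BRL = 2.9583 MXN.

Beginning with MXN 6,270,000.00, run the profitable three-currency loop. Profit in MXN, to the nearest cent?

Profitable loop is MXN → NOK → BRL → MXN:
MXN 6,270,000.00 × 0.60171 = NOK 3,772,721.70
NOK 3,772,721.70 ÷ 1.7277 = BRL 2,183,667.13
BRL 2,183,667.13 × 2.9583 = MXN 6,459,942.47
Profit = MXN 6,459,942.47 − MXN 6,270,000.00

Profit: MXN 189,942.47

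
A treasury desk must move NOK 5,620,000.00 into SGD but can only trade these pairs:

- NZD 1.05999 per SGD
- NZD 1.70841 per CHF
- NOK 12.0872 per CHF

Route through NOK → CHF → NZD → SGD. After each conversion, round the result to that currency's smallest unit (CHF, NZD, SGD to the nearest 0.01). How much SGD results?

NOK 5,620,000.00 ÷ 12.0872 = CHF 464,954.66
CHF 464,954.66 × 1.70841 = NZD 794,333.19
NZD 794,333.19 ÷ 1.05999 = SGD 749,378.00

SGD 749,378.00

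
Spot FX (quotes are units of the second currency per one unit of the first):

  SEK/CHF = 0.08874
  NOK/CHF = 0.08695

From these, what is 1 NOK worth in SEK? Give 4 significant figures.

NOK/SEK = 0.9798

1 NOK × 0.08695 = 0.08695 CHF
0.08695 CHF ÷ 0.08874 = 0.979829 SEK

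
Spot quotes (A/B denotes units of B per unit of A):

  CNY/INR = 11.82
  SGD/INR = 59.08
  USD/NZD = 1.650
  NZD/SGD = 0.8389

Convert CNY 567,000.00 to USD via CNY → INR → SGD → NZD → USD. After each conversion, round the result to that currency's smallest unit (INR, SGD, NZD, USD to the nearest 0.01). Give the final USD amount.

USD 81,953.20

CNY 567,000.00 × 11.82 = INR 6,701,940.00
INR 6,701,940.00 ÷ 59.08 = SGD 113,438.39
SGD 113,438.39 ÷ 0.8389 = NZD 135,222.78
NZD 135,222.78 ÷ 1.650 = USD 81,953.20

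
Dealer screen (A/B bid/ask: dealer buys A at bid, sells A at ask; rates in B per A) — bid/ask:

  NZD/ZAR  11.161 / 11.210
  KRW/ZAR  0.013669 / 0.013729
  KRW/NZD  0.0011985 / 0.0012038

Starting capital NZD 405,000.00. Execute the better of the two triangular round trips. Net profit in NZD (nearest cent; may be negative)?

Best loop NZD → KRW → ZAR → NZD:
NZD 405,000.00 ÷ 0.0012038 (buy KRW at ask) = KRW 336,434,624
KRW 336,434,624 × 0.013669 (sell KRW at bid) = ZAR 4,598,724.87
ZAR 4,598,724.87 ÷ 11.210 (buy NZD at ask) = NZD 410,234.15

Net profit: NZD 5,234.15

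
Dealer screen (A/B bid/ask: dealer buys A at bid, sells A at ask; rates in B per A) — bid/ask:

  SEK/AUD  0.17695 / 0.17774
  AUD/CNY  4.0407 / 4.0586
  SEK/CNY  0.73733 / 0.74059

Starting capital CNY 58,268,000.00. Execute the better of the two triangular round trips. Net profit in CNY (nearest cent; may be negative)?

Best loop CNY → AUD → SEK → CNY:
CNY 58,268,000.00 ÷ 4.0586 (buy AUD at ask) = AUD 14,356,674.72
AUD 14,356,674.72 ÷ 0.17774 (buy SEK at ask) = SEK 80,773,459.63
SEK 80,773,459.63 × 0.73733 (sell SEK at bid) = CNY 59,556,694.99

Net profit: CNY 1,288,694.99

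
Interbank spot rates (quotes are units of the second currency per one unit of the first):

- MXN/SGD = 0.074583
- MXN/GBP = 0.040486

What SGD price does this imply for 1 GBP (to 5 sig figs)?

1 GBP ÷ 0.040486 = 24.6999 MXN
24.6999 MXN × 0.074583 = 1.84219 SGD

GBP/SGD = 1.8422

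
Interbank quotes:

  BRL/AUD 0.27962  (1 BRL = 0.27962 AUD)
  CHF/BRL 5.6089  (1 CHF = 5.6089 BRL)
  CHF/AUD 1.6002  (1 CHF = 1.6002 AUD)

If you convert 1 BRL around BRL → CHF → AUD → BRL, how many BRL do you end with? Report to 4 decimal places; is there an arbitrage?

Around BRL → CHF → AUD → BRL: 1 ÷ 5.6089 × 1.6002 ÷ 0.27962 = 1.020301
Product > 1; profitable direction is BRL → CHF → AUD → BRL.

1.0203 (arbitrage exists)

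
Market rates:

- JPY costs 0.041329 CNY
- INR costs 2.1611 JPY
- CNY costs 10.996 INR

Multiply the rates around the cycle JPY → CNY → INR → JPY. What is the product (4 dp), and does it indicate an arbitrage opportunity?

Around JPY → CNY → INR → JPY: 1 × 0.041329 × 10.996 × 2.1611 = 0.982120
Product < 1; profitable direction is JPY → INR → CNY → JPY.

0.9821 (arbitrage exists)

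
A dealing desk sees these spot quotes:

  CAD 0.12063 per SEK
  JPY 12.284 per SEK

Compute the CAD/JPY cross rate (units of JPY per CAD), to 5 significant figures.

CAD/JPY = 101.83

1 CAD ÷ 0.12063 = 8.28981 SEK
8.28981 SEK × 12.284 = 101.832 JPY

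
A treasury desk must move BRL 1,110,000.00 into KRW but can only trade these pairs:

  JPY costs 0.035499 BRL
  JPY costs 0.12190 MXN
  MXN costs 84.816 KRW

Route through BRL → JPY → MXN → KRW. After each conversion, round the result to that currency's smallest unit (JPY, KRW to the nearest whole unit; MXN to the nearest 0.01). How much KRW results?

BRL 1,110,000.00 ÷ 0.035499 = JPY 31,268,486
JPY 31,268,486 × 0.12190 = MXN 3,811,628.44
MXN 3,811,628.44 × 84.816 = KRW 323,287,078

KRW 323,287,078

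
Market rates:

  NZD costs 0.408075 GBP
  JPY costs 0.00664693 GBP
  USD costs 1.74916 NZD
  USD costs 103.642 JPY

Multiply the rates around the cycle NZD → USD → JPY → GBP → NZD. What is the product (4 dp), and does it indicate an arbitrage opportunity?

0.9651 (arbitrage exists)

Around NZD → USD → JPY → GBP → NZD: 1 ÷ 1.74916 × 103.642 × 0.00664693 ÷ 0.408075 = 0.965133
Product < 1; profitable direction is NZD → GBP → JPY → USD → NZD.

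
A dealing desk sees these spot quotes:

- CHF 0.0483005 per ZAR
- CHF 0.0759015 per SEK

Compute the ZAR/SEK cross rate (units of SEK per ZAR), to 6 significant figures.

ZAR/SEK = 0.636358

1 ZAR × 0.0483005 = 0.0483005 CHF
0.0483005 CHF ÷ 0.0759015 = 0.636358 SEK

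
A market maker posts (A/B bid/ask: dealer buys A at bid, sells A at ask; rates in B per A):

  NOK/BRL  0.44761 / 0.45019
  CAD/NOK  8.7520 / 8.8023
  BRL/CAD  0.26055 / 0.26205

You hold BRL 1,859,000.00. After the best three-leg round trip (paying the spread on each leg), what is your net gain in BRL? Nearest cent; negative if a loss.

Best loop BRL → CAD → NOK → BRL:
BRL 1,859,000.00 × 0.26055 (sell BRL at bid) = CAD 484,362.45
CAD 484,362.45 × 8.7520 (sell CAD at bid) = NOK 4,239,140.16
NOK 4,239,140.16 × 0.44761 (sell NOK at bid) = BRL 1,897,481.53

Net profit: BRL 38,481.53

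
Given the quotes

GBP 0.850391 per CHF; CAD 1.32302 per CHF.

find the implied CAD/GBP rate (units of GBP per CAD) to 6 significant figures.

CAD/GBP = 0.642765

1 CAD ÷ 1.32302 = 0.755846 CHF
0.755846 CHF × 0.850391 = 0.642765 GBP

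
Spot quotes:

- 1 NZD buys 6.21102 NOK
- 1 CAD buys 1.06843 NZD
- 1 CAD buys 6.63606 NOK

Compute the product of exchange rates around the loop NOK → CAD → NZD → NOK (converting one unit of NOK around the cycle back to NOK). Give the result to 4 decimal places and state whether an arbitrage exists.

Around NOK → CAD → NZD → NOK: 1 ÷ 6.63606 × 1.06843 × 6.21102 = 0.999997
Product ≈ 1 (deviation 0.000%, within rounding noise).

1.0000 (no arbitrage)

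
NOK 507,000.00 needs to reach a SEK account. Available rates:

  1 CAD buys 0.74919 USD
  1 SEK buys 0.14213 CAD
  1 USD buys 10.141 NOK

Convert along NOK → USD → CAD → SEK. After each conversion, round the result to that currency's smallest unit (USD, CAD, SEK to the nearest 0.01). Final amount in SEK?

SEK 469,514.95

NOK 507,000.00 ÷ 10.141 = USD 49,995.07
USD 49,995.07 ÷ 0.74919 = CAD 66,732.16
CAD 66,732.16 ÷ 0.14213 = SEK 469,514.95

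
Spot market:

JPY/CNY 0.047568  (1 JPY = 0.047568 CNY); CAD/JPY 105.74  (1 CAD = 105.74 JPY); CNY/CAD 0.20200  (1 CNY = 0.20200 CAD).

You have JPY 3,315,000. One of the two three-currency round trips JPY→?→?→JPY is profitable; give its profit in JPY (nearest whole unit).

Profit: JPY 53,132

Profitable loop is JPY → CNY → CAD → JPY:
JPY 3,315,000 × 0.047568 = CNY 157,687.92
CNY 157,687.92 × 0.20200 = CAD 31,852.96
CAD 31,852.96 × 105.74 = JPY 3,368,132
Profit = JPY 3,368,132 − JPY 3,315,000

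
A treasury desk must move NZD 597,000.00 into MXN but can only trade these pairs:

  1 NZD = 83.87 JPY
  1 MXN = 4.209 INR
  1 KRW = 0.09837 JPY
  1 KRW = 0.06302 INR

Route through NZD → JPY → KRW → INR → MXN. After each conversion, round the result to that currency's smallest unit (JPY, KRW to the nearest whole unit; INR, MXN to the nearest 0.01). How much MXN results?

NZD 597,000.00 × 83.87 = JPY 50,070,390
JPY 50,070,390 ÷ 0.09837 = KRW 509,000,610
KRW 509,000,610 × 0.06302 = INR 32,077,218.44
INR 32,077,218.44 ÷ 4.209 = MXN 7,621,102.03

MXN 7,621,102.03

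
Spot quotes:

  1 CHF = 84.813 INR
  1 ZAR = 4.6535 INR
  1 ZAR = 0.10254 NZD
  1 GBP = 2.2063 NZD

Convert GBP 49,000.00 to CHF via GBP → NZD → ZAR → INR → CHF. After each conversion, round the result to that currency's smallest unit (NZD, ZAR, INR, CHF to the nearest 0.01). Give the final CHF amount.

CHF 57,847.50

GBP 49,000.00 × 2.2063 = NZD 108,108.70
NZD 108,108.70 ÷ 0.10254 = ZAR 1,054,307.59
ZAR 1,054,307.59 × 4.6535 = INR 4,906,220.37
INR 4,906,220.37 ÷ 84.813 = CHF 57,847.50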